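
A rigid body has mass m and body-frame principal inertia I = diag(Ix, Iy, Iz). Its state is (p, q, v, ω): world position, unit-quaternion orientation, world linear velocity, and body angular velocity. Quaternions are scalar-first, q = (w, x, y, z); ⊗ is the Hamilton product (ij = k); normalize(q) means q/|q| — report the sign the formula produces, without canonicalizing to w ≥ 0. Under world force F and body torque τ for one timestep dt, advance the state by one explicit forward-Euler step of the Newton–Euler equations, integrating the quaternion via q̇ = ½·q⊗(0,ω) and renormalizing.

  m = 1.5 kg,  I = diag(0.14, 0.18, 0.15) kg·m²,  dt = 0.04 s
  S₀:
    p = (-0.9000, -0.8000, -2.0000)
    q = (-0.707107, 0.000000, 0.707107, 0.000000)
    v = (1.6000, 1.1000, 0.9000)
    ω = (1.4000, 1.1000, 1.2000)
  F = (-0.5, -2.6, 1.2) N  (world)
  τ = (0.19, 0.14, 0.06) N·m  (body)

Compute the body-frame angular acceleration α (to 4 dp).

α = (1.6400, 0.8711, -0.0107)

ω×(Iω) gyroscopic = (-0.0396, -0.0168, 0.0616)
α = I⁻¹(τ − ω×Iω) = (1.6400, 0.8711, -0.0107)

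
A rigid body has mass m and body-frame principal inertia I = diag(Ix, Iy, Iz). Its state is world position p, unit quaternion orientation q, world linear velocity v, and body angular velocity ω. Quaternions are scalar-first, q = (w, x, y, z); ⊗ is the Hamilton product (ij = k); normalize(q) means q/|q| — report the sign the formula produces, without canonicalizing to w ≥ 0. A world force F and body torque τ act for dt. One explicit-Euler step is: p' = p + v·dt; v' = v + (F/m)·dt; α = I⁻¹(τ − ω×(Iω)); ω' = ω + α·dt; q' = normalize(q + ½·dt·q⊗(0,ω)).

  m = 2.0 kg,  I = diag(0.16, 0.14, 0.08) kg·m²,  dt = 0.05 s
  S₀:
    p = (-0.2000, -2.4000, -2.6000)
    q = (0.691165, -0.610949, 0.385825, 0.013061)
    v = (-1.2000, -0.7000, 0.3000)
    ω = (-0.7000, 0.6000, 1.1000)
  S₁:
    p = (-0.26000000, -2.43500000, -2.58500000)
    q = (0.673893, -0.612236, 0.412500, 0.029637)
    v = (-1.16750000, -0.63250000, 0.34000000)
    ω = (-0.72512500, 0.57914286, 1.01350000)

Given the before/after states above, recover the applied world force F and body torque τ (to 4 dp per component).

ω₁ − ω₀ = (-0.02512500, -0.02085714, -0.08650000)
precession coupling = (-0.0396, -0.0616, 0.0084)
τ = I·(Δω/dt) + ω₀×(Iω₀) = (-0.1200, -0.1200, -0.1300)
v₁ − v₀ = (0.03250000, 0.06750000, 0.04000000)
m·(v₁−v₀)/dt = (1.3000, 2.7000, 1.6000)

F = (1.3000, 2.7000, 1.6000)
τ = (-0.1200, -0.1200, -0.1300)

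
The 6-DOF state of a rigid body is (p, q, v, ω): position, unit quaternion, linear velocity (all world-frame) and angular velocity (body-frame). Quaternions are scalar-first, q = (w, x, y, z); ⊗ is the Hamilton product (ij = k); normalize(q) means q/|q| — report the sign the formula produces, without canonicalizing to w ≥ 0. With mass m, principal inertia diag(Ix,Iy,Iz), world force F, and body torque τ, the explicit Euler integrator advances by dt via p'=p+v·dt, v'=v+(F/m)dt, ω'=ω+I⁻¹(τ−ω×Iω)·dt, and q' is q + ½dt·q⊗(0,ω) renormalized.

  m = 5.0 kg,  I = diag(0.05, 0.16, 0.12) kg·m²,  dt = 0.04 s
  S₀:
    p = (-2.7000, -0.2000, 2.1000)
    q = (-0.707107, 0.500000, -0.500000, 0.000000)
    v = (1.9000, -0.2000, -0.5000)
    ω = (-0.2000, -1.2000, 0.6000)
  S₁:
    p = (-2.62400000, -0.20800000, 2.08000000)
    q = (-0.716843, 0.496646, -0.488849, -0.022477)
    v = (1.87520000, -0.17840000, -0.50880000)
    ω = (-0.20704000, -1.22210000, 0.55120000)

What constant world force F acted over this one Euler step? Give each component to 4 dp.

F = (-3.1000, 2.7000, -1.1000)

velocity change Δv = (-0.02480000, 0.02160000, -0.00880000)
applied force F = (-3.1000, 2.7000, -1.1000)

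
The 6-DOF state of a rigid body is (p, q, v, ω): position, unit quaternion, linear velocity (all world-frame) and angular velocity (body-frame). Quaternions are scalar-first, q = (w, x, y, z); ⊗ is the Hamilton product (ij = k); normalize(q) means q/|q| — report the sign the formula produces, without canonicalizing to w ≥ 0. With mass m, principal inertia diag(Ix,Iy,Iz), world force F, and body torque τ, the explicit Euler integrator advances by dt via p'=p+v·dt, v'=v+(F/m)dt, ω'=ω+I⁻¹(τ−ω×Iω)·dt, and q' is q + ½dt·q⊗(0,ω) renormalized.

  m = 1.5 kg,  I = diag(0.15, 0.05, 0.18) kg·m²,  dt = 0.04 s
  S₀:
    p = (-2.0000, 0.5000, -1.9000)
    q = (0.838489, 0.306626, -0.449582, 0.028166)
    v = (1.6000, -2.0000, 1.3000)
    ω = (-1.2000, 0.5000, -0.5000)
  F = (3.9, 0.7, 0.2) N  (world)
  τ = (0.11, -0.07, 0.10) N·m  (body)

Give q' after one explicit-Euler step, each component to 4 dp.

q' = (0.8503, 0.2906, -0.4386, 0.0121)

2q̇ = q⊗(0,ω) = (0.6068252, -0.7954788, 0.5387583, -0.8054299)
updated quaternion q' = (0.8503, 0.2906, -0.4386, 0.0121)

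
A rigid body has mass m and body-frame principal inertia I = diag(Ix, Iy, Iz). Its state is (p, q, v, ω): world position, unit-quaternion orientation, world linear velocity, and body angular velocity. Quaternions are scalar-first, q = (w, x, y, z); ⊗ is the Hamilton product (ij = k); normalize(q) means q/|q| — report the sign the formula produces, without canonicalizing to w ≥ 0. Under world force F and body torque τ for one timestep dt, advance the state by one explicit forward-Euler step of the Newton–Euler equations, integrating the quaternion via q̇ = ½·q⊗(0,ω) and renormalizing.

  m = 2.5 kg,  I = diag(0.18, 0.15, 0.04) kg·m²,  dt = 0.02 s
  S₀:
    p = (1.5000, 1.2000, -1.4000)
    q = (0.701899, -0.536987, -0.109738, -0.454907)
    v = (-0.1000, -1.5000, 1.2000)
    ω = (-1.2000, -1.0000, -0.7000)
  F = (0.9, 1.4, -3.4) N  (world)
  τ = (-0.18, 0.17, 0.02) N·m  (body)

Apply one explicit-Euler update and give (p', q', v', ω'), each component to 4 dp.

p' = (1.4980, 1.1700, -1.3760)
q' = (0.6911, -0.5491, -0.1150, -0.4557)
v' = (-0.0928, -1.4888, 1.1728)
ω' = (-1.2114, -0.9930, -0.6720)

p + v·dt = (1.4980, 1.1700, -1.3760)
new velocity v' = (-0.0928, -1.4888, 1.1728)
gyro term ω×Iω = (-0.0770, 0.1176, -0.0360)
angular accel α = (-0.5722, 0.3493, 1.4000)
ω + α·dt = (-1.2114, -0.9930, -0.6720)
q⊗(0,ω) = (-1.0725573, -1.2203692, -0.5319015, -0.0860279)
updated quaternion q' = (0.6911, -0.5491, -0.1150, -0.4557)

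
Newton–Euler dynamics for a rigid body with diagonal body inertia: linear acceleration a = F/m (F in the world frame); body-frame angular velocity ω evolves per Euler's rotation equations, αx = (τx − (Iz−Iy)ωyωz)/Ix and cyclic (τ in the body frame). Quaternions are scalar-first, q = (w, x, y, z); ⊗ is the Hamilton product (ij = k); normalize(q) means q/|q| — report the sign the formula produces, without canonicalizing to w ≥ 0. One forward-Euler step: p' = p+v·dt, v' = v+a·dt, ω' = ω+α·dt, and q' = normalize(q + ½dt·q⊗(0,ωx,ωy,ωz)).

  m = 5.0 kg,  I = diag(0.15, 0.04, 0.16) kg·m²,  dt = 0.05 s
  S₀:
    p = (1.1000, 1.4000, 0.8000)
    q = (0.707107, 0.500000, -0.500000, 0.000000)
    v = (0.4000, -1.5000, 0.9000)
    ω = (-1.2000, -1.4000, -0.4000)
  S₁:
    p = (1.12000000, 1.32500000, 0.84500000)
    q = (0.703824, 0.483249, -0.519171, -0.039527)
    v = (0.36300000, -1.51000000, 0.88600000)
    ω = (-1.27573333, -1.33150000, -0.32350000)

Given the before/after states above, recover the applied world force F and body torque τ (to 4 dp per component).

F = (-3.7000, -1.0000, -1.4000)
τ = (-0.1600, 0.0500, 0.0600)

rate change Δω = (-0.07573333, 0.06850000, 0.07650000)
precession coupling = (0.0672, -0.0048, -0.1848)
τ = I·(Δω/dt) + ω₀×(Iω₀) = (-0.1600, 0.0500, 0.0600)
v₁ − v₀ = (-0.03700000, -0.01000000, -0.01400000)
m·(v₁−v₀)/dt = (-3.7000, -1.0000, -1.4000)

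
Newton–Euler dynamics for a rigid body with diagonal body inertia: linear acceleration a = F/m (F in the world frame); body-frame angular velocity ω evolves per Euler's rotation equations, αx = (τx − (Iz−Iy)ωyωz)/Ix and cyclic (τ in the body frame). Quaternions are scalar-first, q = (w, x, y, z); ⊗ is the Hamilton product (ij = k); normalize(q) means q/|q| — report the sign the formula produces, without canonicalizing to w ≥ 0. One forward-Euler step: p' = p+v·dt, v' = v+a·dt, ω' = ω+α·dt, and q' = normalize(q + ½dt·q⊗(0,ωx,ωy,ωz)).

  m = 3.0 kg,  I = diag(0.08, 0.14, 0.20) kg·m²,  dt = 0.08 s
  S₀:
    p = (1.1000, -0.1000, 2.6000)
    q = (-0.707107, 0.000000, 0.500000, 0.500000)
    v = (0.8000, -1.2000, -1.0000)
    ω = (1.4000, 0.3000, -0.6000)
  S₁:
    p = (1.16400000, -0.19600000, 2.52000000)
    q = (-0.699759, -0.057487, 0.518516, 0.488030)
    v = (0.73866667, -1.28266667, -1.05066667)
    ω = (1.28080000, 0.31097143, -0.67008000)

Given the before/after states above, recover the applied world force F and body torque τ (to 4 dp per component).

F = (-2.3000, -3.1000, -1.9000)
τ = (-0.1300, 0.1200, -0.1500)

Δω = ω₁−ω₀ = (-0.11920000, 0.01097143, -0.07008000)
gyro term ω₀×Iω₀ = (-0.0108, 0.1008, 0.0252)
applied torque τ = (-0.1300, 0.1200, -0.1500)
velocity change Δv = (-0.06133333, -0.08266667, -0.05066667)
applied force F = (-2.3000, -3.1000, -1.9000)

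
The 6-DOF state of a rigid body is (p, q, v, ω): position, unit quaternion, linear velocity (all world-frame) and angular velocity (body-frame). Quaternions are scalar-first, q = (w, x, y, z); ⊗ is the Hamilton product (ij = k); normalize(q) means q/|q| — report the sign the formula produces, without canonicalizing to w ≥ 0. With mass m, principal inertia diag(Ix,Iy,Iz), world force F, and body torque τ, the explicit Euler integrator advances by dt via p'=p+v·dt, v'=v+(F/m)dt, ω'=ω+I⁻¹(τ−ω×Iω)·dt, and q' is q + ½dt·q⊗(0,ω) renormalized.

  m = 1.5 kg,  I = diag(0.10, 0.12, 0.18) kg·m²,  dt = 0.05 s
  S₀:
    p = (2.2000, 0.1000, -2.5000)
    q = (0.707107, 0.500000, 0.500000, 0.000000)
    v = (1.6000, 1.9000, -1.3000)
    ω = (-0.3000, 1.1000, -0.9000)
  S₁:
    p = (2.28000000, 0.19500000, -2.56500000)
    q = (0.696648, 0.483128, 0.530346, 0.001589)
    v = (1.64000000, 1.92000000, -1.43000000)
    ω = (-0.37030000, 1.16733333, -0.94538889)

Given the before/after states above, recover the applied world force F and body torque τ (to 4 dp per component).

F = (1.2000, 0.6000, -3.9000)
τ = (-0.2000, 0.1400, -0.1700)

v₁ − v₀ = (0.04000000, 0.02000000, -0.13000000)
F = m·Δv/dt = (1.2000, 0.6000, -3.9000)
rate change Δω = (-0.07030000, 0.06733333, -0.04538889)
gyro term ω₀×Iω₀ = (-0.0594, -0.0216, -0.0066)
I·α + gyro = (-0.2000, 0.1400, -0.1700)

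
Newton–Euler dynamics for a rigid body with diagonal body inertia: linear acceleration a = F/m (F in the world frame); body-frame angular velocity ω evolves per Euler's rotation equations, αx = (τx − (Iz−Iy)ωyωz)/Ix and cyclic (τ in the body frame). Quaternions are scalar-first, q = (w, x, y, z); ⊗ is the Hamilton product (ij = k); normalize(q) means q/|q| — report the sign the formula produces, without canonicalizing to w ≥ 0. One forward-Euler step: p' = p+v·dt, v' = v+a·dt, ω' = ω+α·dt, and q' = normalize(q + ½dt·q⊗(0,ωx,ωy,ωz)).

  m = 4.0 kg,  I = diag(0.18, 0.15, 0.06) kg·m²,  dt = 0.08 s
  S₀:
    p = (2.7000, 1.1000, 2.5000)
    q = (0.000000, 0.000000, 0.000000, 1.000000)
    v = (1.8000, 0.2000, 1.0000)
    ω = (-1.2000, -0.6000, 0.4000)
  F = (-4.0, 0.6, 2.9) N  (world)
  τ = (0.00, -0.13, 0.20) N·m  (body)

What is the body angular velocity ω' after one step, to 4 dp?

gyro term ω×Iω = (0.0216, -0.0576, -0.0216)
angular accel α = (-0.1200, -0.4827, 3.6933)
ω' = ω + α·dt = (-1.2096, -0.6386, 0.6955)

ω' = (-1.2096, -0.6386, 0.6955)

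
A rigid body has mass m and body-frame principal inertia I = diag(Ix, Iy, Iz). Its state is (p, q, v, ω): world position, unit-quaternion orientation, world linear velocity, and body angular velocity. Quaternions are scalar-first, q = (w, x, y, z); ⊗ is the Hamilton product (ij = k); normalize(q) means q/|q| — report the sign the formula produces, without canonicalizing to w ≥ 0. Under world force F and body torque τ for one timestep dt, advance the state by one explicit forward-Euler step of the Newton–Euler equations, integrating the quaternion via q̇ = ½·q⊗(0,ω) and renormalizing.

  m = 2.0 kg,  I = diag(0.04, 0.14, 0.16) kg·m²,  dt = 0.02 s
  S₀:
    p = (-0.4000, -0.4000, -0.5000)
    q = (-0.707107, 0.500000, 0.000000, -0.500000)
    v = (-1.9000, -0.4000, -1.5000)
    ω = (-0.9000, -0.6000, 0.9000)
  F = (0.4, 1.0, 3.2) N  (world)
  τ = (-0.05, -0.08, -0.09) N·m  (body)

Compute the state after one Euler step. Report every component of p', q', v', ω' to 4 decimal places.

p' = (-0.4380, -0.4080, -0.5300)
q' = (-0.6980, 0.5033, 0.0042, -0.5093)
v' = (-1.8960, -0.3900, -1.4680)
ω' = (-0.9196, -0.6253, 0.8820)

gyro term ω×Iω = (-0.0108, 0.0972, 0.0540)
α = I⁻¹(τ − ω×Iω) = (-0.9800, -1.2657, -0.9000)
ω + α·dt = (-0.9196, -0.6253, 0.8820)
q⊗(0,ω) = (0.9000000, 0.3363963, 0.4242642, -0.9363963)
q + ½dt·q⊗(0,ω), renormalized = (-0.6980, 0.5033, 0.0042, -0.5093)
linear accel F/m = (0.2000, 0.5000, 1.6000)
p + v·dt = (-0.4380, -0.4080, -0.5300)
v' = v + a·dt = (-1.8960, -0.3900, -1.4680)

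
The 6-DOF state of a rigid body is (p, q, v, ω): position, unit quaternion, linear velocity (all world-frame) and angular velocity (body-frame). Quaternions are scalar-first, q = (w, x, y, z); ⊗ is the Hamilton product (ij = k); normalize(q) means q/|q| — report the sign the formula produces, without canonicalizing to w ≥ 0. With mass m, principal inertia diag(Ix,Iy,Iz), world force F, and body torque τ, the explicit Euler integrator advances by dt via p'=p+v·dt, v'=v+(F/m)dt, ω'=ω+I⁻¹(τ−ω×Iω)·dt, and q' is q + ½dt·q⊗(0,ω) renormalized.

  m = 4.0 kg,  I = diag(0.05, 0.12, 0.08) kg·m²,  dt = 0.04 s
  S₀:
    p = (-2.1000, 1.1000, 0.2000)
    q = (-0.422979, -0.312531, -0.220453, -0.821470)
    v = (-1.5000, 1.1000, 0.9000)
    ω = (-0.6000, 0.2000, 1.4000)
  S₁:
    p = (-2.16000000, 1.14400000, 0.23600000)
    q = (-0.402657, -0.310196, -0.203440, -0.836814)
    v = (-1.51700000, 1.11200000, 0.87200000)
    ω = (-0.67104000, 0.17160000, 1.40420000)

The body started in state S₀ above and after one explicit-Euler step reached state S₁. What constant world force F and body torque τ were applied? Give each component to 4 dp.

v₁ − v₀ = (-0.01700000, 0.01200000, -0.02800000)
m·(v₁−v₀)/dt = (-1.7000, 1.2000, -2.8000)
Δω = ω₁−ω₀ = (-0.07104000, -0.02840000, 0.00420000)
I·α + gyro = (-0.1000, -0.0600, 0.0000)

F = (-1.7000, 1.2000, -2.8000)
τ = (-0.1000, -0.0600, 0.0000)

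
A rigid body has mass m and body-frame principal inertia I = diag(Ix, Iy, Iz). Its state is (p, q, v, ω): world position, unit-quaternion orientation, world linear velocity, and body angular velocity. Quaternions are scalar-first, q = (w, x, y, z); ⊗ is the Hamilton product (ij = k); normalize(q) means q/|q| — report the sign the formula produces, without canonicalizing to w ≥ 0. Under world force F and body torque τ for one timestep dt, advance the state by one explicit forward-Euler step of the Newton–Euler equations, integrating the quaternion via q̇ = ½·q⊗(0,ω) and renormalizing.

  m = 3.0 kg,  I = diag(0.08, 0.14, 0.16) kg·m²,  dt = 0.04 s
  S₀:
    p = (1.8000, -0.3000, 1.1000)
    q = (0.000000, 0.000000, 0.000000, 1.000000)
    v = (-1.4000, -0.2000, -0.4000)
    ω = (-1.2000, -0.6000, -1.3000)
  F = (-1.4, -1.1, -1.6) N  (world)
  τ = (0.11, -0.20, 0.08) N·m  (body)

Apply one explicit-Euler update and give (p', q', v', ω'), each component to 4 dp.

linear accel F/m = (-0.4667, -0.3667, -0.5333)
new position p' = (1.7440, -0.3080, 1.0840)
v' = v + a·dt = (-1.4187, -0.2147, -0.4213)
gyro term ω×Iω = (0.0156, -0.1248, 0.0432)
angular accel α = (1.1800, -0.5371, 0.2300)
ω' = ω + α·dt = (-1.1528, -0.6215, -1.2908)
2q̇ = q⊗(0,ω) = (1.3000000, 0.6000000, -1.2000000, 0.0000000)
q + ½dt·q⊗(0,ω), renormalized = (0.0260, 0.0120, -0.0240, 0.9993)

p' = (1.7440, -0.3080, 1.0840)
q' = (0.0260, 0.0120, -0.0240, 0.9993)
v' = (-1.4187, -0.2147, -0.4213)
ω' = (-1.1528, -0.6215, -1.2908)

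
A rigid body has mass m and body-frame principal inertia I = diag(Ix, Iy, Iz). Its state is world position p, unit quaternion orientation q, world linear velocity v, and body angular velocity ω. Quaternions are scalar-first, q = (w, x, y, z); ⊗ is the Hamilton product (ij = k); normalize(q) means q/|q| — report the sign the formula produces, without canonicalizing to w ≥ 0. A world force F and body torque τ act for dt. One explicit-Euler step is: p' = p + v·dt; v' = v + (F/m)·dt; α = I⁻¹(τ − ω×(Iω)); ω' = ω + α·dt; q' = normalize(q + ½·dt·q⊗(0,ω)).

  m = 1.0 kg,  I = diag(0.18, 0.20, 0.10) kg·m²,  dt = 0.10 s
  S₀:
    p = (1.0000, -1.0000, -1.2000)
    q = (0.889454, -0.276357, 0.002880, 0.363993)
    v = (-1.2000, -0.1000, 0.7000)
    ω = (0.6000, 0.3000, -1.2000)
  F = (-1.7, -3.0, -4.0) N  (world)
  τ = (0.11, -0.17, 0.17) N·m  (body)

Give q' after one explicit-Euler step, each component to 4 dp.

q' = (0.9174, -0.2547, 0.0105, 0.3057)

2q̇ = q⊗(0,ω) = (0.6017418, 0.4210185, 0.1536036, -1.1519799)
q' = normalize(q + ½dt·q⊗(0,ω)) = (0.9174, -0.2547, 0.0105, 0.3057)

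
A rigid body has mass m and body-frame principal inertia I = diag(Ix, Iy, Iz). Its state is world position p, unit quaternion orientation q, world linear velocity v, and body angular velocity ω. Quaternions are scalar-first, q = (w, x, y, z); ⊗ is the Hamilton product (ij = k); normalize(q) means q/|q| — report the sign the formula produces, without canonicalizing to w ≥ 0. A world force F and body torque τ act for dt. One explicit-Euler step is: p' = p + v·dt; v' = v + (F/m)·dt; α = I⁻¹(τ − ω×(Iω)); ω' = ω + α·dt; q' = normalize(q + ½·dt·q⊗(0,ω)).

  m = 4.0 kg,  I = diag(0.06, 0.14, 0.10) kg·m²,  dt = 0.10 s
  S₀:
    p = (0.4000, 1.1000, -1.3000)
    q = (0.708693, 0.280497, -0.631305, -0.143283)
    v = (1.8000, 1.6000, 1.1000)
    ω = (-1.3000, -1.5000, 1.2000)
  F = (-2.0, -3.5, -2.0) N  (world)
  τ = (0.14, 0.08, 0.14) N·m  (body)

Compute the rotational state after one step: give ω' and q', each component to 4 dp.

ω' = (-1.1867, -1.4874, 1.1840)
q' = (0.6836, 0.1846, -0.6874, -0.1617)

ω×(Iω) gyroscopic = (0.0720, 0.0624, 0.1560)
α = I⁻¹(τ − ω×Iω) = (1.1333, 0.1257, -0.1600)
ω + α·dt = (-1.1867, -1.4874, 1.1840)
q⊗(0,ω) = (-0.4103718, -1.8937914, -1.2133680, -0.3910104)
q' = normalize(q + ½dt·q⊗(0,ω)) = (0.6836, 0.1846, -0.6874, -0.1617)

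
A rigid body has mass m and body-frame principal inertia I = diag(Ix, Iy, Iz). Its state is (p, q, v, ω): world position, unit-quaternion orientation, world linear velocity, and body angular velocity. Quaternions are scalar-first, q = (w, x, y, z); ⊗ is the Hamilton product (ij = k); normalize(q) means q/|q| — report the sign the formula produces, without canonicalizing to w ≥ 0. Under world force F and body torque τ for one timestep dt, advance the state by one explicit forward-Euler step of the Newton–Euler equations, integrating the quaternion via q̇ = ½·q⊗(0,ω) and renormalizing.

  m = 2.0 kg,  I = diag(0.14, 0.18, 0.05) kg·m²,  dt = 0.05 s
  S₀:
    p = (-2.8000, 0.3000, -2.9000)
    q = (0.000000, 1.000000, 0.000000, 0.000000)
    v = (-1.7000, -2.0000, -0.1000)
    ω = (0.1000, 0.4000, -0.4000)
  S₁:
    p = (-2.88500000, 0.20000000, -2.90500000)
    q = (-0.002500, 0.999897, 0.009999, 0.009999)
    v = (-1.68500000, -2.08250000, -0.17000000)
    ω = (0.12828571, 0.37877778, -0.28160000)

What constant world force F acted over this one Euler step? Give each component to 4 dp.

F = (0.6000, -3.3000, -2.8000)

velocity change Δv = (0.01500000, -0.08250000, -0.07000000)
F = m·Δv/dt = (0.6000, -3.3000, -2.8000)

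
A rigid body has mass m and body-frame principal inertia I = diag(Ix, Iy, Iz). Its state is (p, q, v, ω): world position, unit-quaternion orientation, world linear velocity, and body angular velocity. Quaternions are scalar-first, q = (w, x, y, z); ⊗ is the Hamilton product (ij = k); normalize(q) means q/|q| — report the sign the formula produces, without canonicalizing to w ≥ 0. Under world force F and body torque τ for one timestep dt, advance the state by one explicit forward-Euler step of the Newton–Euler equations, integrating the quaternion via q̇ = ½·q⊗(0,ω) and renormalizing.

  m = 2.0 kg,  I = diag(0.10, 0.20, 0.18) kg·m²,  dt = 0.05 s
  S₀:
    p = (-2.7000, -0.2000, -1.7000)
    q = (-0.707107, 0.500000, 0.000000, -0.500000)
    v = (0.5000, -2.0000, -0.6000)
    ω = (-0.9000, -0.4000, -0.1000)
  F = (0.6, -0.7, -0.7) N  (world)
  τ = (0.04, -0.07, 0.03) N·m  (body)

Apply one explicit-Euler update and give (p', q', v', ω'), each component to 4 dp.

p' = (-2.6750, -0.3000, -1.7300)
q' = (-0.6969, 0.5108, 0.0196, -0.5031)
v' = (0.5150, -2.0175, -0.6175)
ω' = (-0.8796, -0.4157, -0.1017)

precession coupling ω×(Iω) = (-0.0008, -0.0072, 0.0360)
α = I⁻¹(τ − ω×Iω) = (0.4080, -0.3140, -0.0333)
new body rate ω' = (-0.8796, -0.4157, -0.1017)
2q̇ = q⊗(0,ω) = (0.4000000, 0.4363963, 0.7828428, -0.1292893)
q + ½dt·q⊗(0,ω), renormalized = (-0.6969, 0.5108, 0.0196, -0.5031)
new position p' = (-2.6750, -0.3000, -1.7300)
v' = v + a·dt = (0.5150, -2.0175, -0.6175)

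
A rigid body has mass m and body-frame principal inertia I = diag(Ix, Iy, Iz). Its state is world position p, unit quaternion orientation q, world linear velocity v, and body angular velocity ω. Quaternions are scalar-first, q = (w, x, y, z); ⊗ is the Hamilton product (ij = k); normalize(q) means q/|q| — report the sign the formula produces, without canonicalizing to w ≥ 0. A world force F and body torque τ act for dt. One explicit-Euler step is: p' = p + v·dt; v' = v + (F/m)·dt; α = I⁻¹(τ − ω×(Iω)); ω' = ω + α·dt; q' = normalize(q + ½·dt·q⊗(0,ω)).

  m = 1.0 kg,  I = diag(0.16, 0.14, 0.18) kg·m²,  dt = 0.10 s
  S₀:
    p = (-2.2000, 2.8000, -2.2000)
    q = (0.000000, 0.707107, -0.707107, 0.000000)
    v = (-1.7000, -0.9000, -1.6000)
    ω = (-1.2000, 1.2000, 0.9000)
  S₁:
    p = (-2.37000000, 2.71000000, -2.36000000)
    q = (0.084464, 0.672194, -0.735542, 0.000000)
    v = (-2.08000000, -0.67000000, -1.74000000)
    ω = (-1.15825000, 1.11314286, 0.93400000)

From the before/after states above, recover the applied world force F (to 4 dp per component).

velocity change Δv = (-0.38000000, 0.23000000, -0.14000000)
applied force F = (-3.8000, 2.3000, -1.4000)

F = (-3.8000, 2.3000, -1.4000)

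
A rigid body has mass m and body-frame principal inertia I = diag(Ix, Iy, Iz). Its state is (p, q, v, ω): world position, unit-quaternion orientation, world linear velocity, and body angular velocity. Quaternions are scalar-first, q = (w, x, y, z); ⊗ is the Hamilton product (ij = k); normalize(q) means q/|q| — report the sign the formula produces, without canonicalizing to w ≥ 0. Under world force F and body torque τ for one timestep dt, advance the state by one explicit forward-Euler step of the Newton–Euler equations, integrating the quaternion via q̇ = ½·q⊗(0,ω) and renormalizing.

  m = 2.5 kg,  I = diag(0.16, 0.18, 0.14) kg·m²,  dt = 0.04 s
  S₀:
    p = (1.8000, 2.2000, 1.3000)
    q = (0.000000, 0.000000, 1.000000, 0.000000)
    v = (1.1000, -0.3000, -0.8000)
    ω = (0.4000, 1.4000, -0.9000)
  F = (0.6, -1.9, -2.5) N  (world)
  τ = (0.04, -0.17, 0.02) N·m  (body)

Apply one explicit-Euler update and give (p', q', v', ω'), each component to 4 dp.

(τ − ω×Iω)/I = (-0.0650, -0.9044, 0.0629)
new body rate ω' = (0.3974, 1.3638, -0.8975)
Hamilton product q⊗(0,ω) = (-1.4000000, -0.9000000, 0.0000000, -0.4000000)
q + ½dt·q⊗(0,ω), renormalized = (-0.0280, -0.0180, 0.9994, -0.0080)
p' = p + v·dt = (1.8440, 2.1880, 1.2680)
new velocity v' = (1.1096, -0.3304, -0.8400)

p' = (1.8440, 2.1880, 1.2680)
q' = (-0.0280, -0.0180, 0.9994, -0.0080)
v' = (1.1096, -0.3304, -0.8400)
ω' = (0.3974, 1.3638, -0.8975)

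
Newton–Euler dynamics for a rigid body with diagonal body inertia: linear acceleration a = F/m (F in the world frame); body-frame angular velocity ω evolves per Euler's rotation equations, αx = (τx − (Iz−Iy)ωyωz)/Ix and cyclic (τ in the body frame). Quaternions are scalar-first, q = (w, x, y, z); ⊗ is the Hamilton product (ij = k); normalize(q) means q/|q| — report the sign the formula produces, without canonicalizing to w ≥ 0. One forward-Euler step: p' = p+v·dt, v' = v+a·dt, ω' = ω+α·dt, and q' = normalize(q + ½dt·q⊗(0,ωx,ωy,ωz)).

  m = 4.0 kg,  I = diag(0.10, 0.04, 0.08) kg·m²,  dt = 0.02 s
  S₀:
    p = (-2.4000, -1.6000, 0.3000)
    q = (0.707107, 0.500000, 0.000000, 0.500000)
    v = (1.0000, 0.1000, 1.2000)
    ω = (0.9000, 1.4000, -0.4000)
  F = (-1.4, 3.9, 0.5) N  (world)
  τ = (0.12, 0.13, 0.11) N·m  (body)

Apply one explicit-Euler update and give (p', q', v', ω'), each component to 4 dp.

p' = (-2.3800, -1.5980, 0.3240)
q' = (0.7045, 0.4993, 0.0164, 0.5041)
v' = (0.9930, 0.1195, 1.2025)
ω' = (0.9285, 1.4686, -0.3536)

p' = p + v·dt = (-2.3800, -1.5980, 0.3240)
v' = v + a·dt = (0.9930, 0.1195, 1.2025)
(τ − ω×Iω)/I = (1.4240, 3.4300, 2.3200)
new body rate ω' = (0.9285, 1.4686, -0.3536)
Hamilton product q⊗(0,ω) = (-0.2500000, -0.0636037, 1.6399498, 0.4171572)
q + ½dt·q⊗(0,ω), renormalized = (0.7045, 0.4993, 0.0164, 0.5041)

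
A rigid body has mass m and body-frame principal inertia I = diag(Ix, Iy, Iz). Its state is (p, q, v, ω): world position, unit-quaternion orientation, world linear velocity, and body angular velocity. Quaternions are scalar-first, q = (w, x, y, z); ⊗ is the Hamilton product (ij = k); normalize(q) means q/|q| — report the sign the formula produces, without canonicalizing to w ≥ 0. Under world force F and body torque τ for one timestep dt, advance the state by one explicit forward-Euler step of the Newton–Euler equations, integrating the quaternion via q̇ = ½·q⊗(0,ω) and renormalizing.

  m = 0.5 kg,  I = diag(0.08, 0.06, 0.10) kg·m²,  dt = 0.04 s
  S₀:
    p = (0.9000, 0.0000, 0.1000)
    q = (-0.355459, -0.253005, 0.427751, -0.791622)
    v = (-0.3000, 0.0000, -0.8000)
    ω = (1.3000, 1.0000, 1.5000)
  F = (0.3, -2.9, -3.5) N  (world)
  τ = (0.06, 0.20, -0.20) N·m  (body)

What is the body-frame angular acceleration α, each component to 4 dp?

precession coupling ω×(Iω) = (0.0600, -0.0390, -0.0260)
α = I⁻¹(τ − ω×Iω) = (0.0000, 3.9833, -1.7400)

α = (0.0000, 3.9833, -1.7400)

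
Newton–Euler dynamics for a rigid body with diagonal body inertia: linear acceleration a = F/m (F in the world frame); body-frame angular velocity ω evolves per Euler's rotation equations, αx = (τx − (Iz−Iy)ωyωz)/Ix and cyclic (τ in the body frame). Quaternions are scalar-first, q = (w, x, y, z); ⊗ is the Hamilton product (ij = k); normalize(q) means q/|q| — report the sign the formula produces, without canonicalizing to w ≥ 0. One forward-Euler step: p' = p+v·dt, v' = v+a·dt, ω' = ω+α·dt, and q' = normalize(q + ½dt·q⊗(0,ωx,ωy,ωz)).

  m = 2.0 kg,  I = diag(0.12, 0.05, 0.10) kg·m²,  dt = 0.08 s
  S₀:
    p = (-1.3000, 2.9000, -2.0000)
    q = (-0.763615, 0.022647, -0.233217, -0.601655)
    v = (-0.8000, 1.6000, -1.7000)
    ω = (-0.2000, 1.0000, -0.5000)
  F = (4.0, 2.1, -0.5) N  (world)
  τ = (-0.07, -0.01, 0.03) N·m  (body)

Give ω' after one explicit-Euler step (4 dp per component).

ω×(Iω) gyroscopic = (-0.0250, 0.0020, 0.0140)
angular accel α = (-0.3750, -0.2400, 0.1600)
ω + α·dt = (-0.2300, 0.9808, -0.4872)

ω' = (-0.2300, 0.9808, -0.4872)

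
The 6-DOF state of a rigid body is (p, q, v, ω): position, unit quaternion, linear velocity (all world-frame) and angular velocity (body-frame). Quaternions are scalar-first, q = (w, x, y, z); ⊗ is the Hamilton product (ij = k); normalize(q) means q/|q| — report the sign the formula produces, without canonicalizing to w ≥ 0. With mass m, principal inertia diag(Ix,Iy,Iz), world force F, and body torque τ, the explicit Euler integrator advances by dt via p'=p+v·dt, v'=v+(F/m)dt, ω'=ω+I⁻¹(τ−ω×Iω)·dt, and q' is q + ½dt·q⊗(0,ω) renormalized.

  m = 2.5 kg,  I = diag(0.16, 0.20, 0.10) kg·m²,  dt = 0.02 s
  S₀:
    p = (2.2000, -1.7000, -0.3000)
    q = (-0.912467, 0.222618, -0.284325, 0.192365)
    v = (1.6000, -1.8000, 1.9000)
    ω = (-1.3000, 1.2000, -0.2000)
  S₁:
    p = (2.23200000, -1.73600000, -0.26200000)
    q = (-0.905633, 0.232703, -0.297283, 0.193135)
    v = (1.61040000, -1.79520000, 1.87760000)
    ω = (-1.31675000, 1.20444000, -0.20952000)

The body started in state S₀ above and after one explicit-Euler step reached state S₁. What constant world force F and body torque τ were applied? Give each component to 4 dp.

Δv = v₁−v₀ = (0.01040000, 0.00480000, -0.02240000)
F = m·Δv/dt = (1.3000, 0.6000, -2.8000)
Δω = ω₁−ω₀ = (-0.01675000, 0.00444000, -0.00952000)
applied torque τ = (-0.1100, 0.0600, -0.1100)

F = (1.3000, 0.6000, -2.8000)
τ = (-0.1100, 0.0600, -0.1100)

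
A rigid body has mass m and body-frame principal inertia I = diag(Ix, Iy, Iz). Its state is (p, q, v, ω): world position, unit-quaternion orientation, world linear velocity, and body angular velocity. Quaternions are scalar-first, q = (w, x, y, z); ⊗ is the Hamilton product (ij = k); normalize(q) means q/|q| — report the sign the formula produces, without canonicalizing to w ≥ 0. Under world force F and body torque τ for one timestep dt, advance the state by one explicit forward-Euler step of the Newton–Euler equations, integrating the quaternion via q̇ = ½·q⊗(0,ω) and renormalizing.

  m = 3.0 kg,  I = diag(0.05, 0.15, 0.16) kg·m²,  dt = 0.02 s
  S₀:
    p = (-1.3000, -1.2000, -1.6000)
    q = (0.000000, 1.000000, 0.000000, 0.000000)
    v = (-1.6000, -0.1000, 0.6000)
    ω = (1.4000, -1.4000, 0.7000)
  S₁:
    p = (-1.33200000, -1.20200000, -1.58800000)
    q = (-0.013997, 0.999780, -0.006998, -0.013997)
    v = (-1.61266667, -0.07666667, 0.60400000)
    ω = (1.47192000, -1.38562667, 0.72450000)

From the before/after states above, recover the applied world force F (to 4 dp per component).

v₁ − v₀ = (-0.01266667, 0.02333333, 0.00400000)
m·(v₁−v₀)/dt = (-1.9000, 3.5000, 0.6000)

F = (-1.9000, 3.5000, 0.6000)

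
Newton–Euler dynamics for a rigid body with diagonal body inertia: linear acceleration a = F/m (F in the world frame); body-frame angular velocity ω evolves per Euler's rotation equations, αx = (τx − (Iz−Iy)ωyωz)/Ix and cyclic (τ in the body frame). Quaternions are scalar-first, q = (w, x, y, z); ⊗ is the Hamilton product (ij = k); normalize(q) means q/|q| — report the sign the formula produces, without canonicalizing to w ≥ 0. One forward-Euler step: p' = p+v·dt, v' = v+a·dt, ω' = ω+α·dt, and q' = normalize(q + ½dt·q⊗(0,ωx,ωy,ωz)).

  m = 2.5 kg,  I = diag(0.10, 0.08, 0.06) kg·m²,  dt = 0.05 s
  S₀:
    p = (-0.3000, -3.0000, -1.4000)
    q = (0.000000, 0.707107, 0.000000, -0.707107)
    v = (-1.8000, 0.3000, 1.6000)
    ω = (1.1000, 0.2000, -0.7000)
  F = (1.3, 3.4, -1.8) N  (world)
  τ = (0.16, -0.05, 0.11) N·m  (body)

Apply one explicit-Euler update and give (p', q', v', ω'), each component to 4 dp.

new position p' = (-0.3900, -2.9850, -1.3200)
new velocity v' = (-1.7740, 0.3680, 1.5640)
gyro term ω×Iω = (0.0028, -0.0308, -0.0044)
α = I⁻¹(τ − ω×Iω) = (1.5720, -0.2400, 1.9067)
ω + α·dt = (1.1786, 0.1880, -0.6047)
q⊗(0,ω) = (-1.2727926, 0.1414214, -0.2828428, 0.1414214)
q' = normalize(q + ½dt·q⊗(0,ω)) = (-0.0318, 0.7103, -0.0071, -0.7032)

p' = (-0.3900, -2.9850, -1.3200)
q' = (-0.0318, 0.7103, -0.0071, -0.7032)
v' = (-1.7740, 0.3680, 1.5640)
ω' = (1.1786, 0.1880, -0.6047)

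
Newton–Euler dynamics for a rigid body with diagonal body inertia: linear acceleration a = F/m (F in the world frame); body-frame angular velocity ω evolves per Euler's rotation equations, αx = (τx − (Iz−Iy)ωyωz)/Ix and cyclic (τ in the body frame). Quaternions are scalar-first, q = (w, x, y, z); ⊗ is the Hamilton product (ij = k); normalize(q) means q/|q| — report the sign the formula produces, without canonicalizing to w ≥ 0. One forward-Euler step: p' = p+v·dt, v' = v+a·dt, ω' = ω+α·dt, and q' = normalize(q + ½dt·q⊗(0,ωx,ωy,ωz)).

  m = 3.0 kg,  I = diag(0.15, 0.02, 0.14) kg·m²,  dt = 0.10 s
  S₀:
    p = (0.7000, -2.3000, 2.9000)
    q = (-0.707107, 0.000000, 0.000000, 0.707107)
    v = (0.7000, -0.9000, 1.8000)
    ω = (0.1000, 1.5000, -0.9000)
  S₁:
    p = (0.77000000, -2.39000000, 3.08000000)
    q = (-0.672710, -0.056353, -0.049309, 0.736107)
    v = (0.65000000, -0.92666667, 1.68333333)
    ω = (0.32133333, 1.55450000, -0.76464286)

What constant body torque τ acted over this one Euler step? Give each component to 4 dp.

τ = (0.1700, 0.0100, 0.1700)

ω₁ − ω₀ = (0.22133333, 0.05450000, 0.13535714)
ω₀×(Iω₀) = (-0.1620, -0.0009, -0.0195)
applied torque τ = (0.1700, 0.0100, 0.1700)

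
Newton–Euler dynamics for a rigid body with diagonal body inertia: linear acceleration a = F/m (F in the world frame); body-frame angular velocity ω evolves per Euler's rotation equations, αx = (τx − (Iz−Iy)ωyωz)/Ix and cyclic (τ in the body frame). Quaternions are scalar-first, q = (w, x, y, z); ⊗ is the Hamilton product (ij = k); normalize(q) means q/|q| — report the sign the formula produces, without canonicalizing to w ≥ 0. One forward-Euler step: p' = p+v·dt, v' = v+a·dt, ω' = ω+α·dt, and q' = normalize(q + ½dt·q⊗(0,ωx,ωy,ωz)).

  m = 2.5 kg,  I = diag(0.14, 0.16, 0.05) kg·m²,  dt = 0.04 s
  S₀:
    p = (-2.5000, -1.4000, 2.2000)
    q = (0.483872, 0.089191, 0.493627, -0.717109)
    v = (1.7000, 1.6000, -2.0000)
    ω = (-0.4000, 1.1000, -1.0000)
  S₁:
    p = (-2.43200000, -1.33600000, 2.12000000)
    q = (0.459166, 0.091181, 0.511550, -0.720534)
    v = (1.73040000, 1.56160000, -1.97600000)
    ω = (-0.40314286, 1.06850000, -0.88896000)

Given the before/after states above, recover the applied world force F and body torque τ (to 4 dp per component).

v₁ − v₀ = (0.03040000, -0.03840000, 0.02400000)
m·(v₁−v₀)/dt = (1.9000, -2.4000, 1.5000)
ω₁ − ω₀ = (-0.00314286, -0.03150000, 0.11104000)
τ = I·(Δω/dt) + ω₀×(Iω₀) = (0.1100, -0.0900, 0.1300)

F = (1.9000, -2.4000, 1.5000)
τ = (0.1100, -0.0900, 0.1300)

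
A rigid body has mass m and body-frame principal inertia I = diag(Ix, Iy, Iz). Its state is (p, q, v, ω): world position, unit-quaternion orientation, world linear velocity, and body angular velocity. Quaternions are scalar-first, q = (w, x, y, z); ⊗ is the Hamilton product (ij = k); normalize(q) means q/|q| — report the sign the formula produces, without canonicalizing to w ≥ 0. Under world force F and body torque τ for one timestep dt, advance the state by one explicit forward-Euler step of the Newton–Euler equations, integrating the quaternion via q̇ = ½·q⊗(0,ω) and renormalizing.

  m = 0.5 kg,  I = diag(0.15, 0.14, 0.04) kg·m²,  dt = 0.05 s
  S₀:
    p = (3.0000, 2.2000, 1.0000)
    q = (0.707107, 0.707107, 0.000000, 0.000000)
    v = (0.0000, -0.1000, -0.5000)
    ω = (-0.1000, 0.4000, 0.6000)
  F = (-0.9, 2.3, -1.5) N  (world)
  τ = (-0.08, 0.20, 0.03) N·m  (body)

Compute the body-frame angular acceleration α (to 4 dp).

precession coupling ω×(Iω) = (-0.0240, -0.0066, 0.0004)
(τ − ω×Iω)/I = (-0.3733, 1.4757, 0.7400)

α = (-0.3733, 1.4757, 0.7400)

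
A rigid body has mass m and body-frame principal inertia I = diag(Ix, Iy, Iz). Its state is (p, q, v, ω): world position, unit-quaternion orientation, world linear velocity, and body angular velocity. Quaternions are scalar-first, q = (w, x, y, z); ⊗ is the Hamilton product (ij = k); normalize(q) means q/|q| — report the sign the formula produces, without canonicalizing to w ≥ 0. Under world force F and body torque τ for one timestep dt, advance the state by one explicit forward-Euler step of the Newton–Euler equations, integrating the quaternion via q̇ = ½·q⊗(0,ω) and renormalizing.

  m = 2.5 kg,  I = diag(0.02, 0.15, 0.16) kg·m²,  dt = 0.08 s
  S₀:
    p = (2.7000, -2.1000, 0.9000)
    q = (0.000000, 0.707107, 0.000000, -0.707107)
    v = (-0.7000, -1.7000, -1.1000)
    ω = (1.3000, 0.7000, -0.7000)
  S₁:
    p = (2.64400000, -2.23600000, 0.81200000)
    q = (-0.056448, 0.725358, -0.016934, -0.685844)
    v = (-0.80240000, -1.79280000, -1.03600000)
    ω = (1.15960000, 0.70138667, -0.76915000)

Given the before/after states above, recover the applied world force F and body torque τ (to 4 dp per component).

Δω = ω₁−ω₀ = (-0.14040000, 0.00138667, -0.06915000)
τ = I·(Δω/dt) + ω₀×(Iω₀) = (-0.0400, 0.1300, -0.0200)
velocity change Δv = (-0.10240000, -0.09280000, 0.06400000)
m·(v₁−v₀)/dt = (-3.2000, -2.9000, 2.0000)

F = (-3.2000, -2.9000, 2.0000)
τ = (-0.0400, 0.1300, -0.0200)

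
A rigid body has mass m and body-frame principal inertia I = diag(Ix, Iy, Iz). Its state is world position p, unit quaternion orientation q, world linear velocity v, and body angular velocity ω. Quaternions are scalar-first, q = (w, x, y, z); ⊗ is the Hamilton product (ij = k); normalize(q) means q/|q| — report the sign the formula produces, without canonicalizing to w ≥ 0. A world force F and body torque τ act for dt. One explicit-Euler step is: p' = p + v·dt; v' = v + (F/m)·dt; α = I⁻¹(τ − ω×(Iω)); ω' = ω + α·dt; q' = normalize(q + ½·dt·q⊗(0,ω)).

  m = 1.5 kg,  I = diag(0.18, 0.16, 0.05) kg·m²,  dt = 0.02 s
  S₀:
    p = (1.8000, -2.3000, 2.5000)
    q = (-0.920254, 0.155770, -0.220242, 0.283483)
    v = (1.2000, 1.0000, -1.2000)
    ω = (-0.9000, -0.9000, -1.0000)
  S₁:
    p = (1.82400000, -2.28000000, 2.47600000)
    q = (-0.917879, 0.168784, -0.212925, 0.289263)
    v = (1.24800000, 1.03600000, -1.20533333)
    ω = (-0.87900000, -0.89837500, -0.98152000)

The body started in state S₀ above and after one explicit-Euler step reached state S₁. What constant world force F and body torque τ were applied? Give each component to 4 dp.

F = (3.6000, 2.7000, -0.4000)
τ = (0.0900, 0.1300, 0.0300)

velocity change Δv = (0.04800000, 0.03600000, -0.00533333)
applied force F = (3.6000, 2.7000, -0.4000)
ω₁ − ω₀ = (0.02100000, 0.00162500, 0.01848000)
gyro term ω₀×Iω₀ = (-0.0990, 0.1170, -0.0162)
applied torque τ = (0.0900, 0.1300, 0.0300)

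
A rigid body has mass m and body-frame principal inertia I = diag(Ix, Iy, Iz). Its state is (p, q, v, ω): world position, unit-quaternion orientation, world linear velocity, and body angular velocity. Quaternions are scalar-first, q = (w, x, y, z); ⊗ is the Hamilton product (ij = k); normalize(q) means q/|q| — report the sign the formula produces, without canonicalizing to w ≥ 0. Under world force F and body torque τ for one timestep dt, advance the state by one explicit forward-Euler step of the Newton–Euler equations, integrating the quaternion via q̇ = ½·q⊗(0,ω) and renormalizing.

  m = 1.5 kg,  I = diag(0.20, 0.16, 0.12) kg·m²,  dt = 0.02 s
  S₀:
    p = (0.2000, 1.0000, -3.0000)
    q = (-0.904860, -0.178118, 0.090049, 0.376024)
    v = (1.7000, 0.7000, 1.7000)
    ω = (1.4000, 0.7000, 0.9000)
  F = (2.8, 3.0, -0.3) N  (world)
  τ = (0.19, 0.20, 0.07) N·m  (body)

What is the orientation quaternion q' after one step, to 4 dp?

q' = (-0.9062, -0.1926, 0.0906, 0.3653)

q⊗(0,ω) = (-0.1520907, -1.4489767, 0.0533378, -1.0651252)
q + ½dt·q⊗(0,ω), renormalized = (-0.9062, -0.1926, 0.0906, 0.3653)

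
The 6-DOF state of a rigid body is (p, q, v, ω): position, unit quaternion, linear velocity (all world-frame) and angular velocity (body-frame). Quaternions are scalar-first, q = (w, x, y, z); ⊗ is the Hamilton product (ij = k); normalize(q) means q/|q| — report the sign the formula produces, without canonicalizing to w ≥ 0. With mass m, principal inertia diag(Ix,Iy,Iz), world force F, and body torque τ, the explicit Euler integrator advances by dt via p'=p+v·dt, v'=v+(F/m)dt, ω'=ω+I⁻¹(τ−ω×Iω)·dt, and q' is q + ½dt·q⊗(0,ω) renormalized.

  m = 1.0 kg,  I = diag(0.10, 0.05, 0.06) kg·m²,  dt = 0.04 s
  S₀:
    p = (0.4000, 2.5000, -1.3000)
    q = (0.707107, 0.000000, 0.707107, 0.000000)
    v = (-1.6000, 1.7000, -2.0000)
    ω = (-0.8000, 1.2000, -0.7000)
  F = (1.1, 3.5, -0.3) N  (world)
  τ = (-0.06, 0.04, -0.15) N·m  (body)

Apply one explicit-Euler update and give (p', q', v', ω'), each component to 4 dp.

α = I⁻¹(τ − ω×Iω) = (-0.5160, 0.3520, -3.3000)
ω + α·dt = (-0.8206, 1.2141, -0.8320)
q⊗(0,ω) = (-0.8485284, -1.0606605, 0.8485284, 0.0707107)
q + ½dt·q⊗(0,ω), renormalized = (0.6898, -0.0212, 0.7237, 0.0014)
linear accel F/m = (1.1000, 3.5000, -0.3000)
new position p' = (0.3360, 2.5680, -1.3800)
new velocity v' = (-1.5560, 1.8400, -2.0120)

p' = (0.3360, 2.5680, -1.3800)
q' = (0.6898, -0.0212, 0.7237, 0.0014)
v' = (-1.5560, 1.8400, -2.0120)
ω' = (-0.8206, 1.2141, -0.8320)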